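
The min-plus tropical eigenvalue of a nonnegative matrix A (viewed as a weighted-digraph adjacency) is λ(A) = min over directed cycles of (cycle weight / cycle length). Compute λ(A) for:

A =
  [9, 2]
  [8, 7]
λ(A) = 5

Enumerate directed cycles and compute their means (weight / length). Sample:
  cycle 0 → 0: weight = 9, length = 1, mean = 9/1 ≈ 9.000
  cycle 1 → 1: weight = 7, length = 1, mean = 7/1 ≈ 7.000
  cycle 0 → 1 → 0: weight = 10, length = 2, mean = 10/2 ≈ 5.000
  cycle 1 → 0 → 1: weight = 10, length = 2, mean = 10/2 ≈ 5.000
Minimum mean = 5.000, attained e.g. along the cycle 0 → 1 → 0 with weight 10 and length 2. So λ(A) = 10/2 = 5.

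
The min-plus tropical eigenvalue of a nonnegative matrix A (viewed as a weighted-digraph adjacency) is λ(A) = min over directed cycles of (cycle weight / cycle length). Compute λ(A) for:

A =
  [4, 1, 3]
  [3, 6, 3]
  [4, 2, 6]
λ(A) = 2

Enumerate directed cycles and compute their means (weight / length). Sample:
  cycle 0 → 0: weight = 4, length = 1, mean = 4/1 ≈ 4.000
  cycle 1 → 1: weight = 6, length = 1, mean = 6/1 ≈ 6.000
  cycle 2 → 2: weight = 6, length = 1, mean = 6/1 ≈ 6.000
  cycle 0 → 1 → 0: weight = 4, length = 2, mean = 4/2 ≈ 2.000
  cycle 0 → 2 → 0: weight = 7, length = 2, mean = 7/2 ≈ 3.500
  cycle 1 → 0 → 1: weight = 4, length = 2, mean = 4/2 ≈ 2.000
Minimum mean = 2.000, attained e.g. along the cycle 0 → 1 → 0 with weight 4 and length 2. So λ(A) = 4/2 = 2.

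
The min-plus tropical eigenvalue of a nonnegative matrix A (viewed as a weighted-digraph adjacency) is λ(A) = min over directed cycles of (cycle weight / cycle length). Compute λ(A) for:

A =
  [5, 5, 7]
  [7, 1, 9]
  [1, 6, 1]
λ(A) = 1

Enumerate directed cycles and compute their means (weight / length). Sample:
  cycle 0 → 0: weight = 5, length = 1, mean = 5/1 ≈ 5.000
  cycle 1 → 1: weight = 1, length = 1, mean = 1/1 ≈ 1.000
  cycle 2 → 2: weight = 1, length = 1, mean = 1/1 ≈ 1.000
  cycle 0 → 1 → 0: weight = 12, length = 2, mean = 12/2 ≈ 6.000
  cycle 0 → 2 → 0: weight = 8, length = 2, mean = 8/2 ≈ 4.000
  cycle 1 → 0 → 1: weight = 12, length = 2, mean = 12/2 ≈ 6.000
Minimum mean = 1.000, attained e.g. along the cycle 1 → 1 with weight 1 and length 1. So λ(A) = 1/1 = 1.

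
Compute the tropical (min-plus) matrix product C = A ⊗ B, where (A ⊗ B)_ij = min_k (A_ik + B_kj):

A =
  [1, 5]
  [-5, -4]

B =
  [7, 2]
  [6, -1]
A ⊗ B =
  [8, 3]
  [2, -5]

Apply the min-plus product entry-by-entry:
  C[0][0] = min over k of (A[0][0] + B[0][0] = 1 + 7 = 8, A[0][1] + B[1][0] = 5 + 6 = 11) = 8 (attained at k = 0)
  C[0][1] = min over k of (A[0][0] + B[0][1] = 1 + 2 = 3, A[0][1] + B[1][1] = 5 + -1 = 4) = 3 (attained at k = 0)
  C[1][0] = min over k of (A[1][0] + B[0][0] = -5 + 7 = 2, A[1][1] + B[1][0] = -4 + 6 = 2) = 2 (attained at k = 0)
  C[1][1] = min over k of (A[1][0] + B[0][1] = -5 + 2 = -3, A[1][1] + B[1][1] = -4 + -1 = -5) = -5 (attained at k = 1)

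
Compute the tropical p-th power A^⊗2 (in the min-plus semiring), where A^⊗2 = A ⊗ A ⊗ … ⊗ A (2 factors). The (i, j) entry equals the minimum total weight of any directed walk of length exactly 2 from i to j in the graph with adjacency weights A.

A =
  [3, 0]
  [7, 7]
A^⊗2 =
  [6, 3]
  [10, 7]

Each entry (A^⊗2)_ij equals the minimum over all length-2 walks i = v_0 → v_1 → … → v_2 = j of Σ_t A[v_t][v_{t+1}]. For example, for (i, j) = (0, 1) we minimise over 2 possible intermediate vertex sequences; the minimum is 3, attained along the walk 0 → 0 → 1.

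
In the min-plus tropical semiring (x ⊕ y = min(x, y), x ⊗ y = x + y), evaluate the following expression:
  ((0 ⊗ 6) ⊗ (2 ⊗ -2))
((0 ⊗ 6) ⊗ (2 ⊗ -2)) = 6

Expand innermost to outermost. Recall ⊕ takes the minimum of its arguments and ⊗ takes their sum. Working out the expression ((0 ⊗ 6) ⊗ (2 ⊗ -2)) gives 6.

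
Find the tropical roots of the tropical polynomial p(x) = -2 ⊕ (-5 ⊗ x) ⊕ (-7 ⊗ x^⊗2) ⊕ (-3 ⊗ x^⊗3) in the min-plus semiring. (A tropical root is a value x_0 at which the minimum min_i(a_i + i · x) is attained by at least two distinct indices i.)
Roots: {-4, 2, 3}

Each tropical root is a break point of the lower envelope of the lines y = a_i + i · x (there are 4 lines, with slopes 0, 1, ..., 3). Only the lines that attain the minimum somewhere contribute to roots; other lines are dominated. Here the surviving (envelope) indices are i = 3, i = 2, i = 1, i = 0.
Intersections between consecutive envelope lines give the roots: for adjacent envelope indices i < j the intersection is x = (a_i − a_j) / (j − i). Reading off the sorted break points: {-4, 2, 3}.
Verification: at each break x_0, at least two indices attain the minimum of min_i(a_i + i · x_0).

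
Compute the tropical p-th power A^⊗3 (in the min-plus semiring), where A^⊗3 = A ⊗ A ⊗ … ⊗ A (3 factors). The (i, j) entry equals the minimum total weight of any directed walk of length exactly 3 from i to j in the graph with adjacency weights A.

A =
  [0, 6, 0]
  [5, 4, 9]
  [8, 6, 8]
A^⊗3 =
  [0, 6, 0]
  [5, 11, 5]
  [8, 14, 8]

Each entry (A^⊗3)_ij equals the minimum over all length-3 walks i = v_0 → v_1 → … → v_3 = j of Σ_t A[v_t][v_{t+1}]. For example, for (i, j) = (0, 2) we minimise over 9 possible intermediate vertex sequences; the minimum is 0, attained along the walk 0 → 0 → 0 → 2.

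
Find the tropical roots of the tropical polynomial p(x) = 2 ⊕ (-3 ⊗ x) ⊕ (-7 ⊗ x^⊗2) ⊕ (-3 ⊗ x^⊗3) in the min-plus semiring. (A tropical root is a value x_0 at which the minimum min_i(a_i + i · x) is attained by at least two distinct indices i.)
Roots: {-4, 4, 5}

Each tropical root is a break point of the lower envelope of the lines y = a_i + i · x (there are 4 lines, with slopes 0, 1, ..., 3). Only the lines that attain the minimum somewhere contribute to roots; other lines are dominated. Here the surviving (envelope) indices are i = 3, i = 2, i = 1, i = 0.
Intersections between consecutive envelope lines give the roots: for adjacent envelope indices i < j the intersection is x = (a_i − a_j) / (j − i). Reading off the sorted break points: {-4, 4, 5}.
Verification: at each break x_0, at least two indices attain the minimum of min_i(a_i + i · x_0).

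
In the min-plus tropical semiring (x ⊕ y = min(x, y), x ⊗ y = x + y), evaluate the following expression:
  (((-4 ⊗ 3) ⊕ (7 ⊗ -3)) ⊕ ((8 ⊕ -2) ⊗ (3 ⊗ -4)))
(((-4 ⊗ 3) ⊕ (7 ⊗ -3)) ⊕ ((8 ⊕ -2) ⊗ (3 ⊗ -4))) = -3

Expand innermost to outermost. Recall ⊕ takes the minimum of its arguments and ⊗ takes their sum. Working out the expression (((-4 ⊗ 3) ⊕ (7 ⊗ -3)) ⊕ ((8 ⊕ -2) ⊗ (3 ⊗ -4))) gives -3.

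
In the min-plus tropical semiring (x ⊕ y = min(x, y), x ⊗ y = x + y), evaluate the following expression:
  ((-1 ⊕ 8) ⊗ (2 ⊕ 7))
((-1 ⊕ 8) ⊗ (2 ⊕ 7)) = 1

Expand innermost to outermost. Recall ⊕ takes the minimum of its arguments and ⊗ takes their sum. Working out the expression ((-1 ⊕ 8) ⊗ (2 ⊕ 7)) gives 1.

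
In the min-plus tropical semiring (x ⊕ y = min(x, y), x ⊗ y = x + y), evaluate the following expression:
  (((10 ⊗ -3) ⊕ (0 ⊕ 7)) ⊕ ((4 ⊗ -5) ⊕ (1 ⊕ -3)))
(((10 ⊗ -3) ⊕ (0 ⊕ 7)) ⊕ ((4 ⊗ -5) ⊕ (1 ⊕ -3))) = -3

Expand innermost to outermost. Recall ⊕ takes the minimum of its arguments and ⊗ takes their sum. Working out the expression (((10 ⊗ -3) ⊕ (0 ⊕ 7)) ⊕ ((4 ⊗ -5) ⊕ (1 ⊕ -3))) gives -3.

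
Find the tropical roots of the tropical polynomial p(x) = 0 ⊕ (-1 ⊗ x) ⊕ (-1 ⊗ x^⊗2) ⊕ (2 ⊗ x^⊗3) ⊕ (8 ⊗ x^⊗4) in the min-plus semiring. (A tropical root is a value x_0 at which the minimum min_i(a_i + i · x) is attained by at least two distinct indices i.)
Roots: {-6, -3, 0, 1}

Each tropical root is a break point of the lower envelope of the lines y = a_i + i · x (there are 5 lines, with slopes 0, 1, ..., 4). Only the lines that attain the minimum somewhere contribute to roots; other lines are dominated. Here the surviving (envelope) indices are i = 4, i = 3, i = 2, i = 1, i = 0.
Intersections between consecutive envelope lines give the roots: for adjacent envelope indices i < j the intersection is x = (a_i − a_j) / (j − i). Reading off the sorted break points: {-6, -3, 0, 1}.
Verification: at each break x_0, at least two indices attain the minimum of min_i(a_i + i · x_0).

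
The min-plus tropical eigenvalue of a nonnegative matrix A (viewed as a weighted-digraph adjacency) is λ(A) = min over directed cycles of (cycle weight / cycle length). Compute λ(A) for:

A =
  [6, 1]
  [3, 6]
λ(A) = 2

Enumerate directed cycles and compute their means (weight / length). Sample:
  cycle 0 → 0: weight = 6, length = 1, mean = 6/1 ≈ 6.000
  cycle 1 → 1: weight = 6, length = 1, mean = 6/1 ≈ 6.000
  cycle 0 → 1 → 0: weight = 4, length = 2, mean = 4/2 ≈ 2.000
  cycle 1 → 0 → 1: weight = 4, length = 2, mean = 4/2 ≈ 2.000
Minimum mean = 2.000, attained e.g. along the cycle 0 → 1 → 0 with weight 4 and length 2. So λ(A) = 4/2 = 2.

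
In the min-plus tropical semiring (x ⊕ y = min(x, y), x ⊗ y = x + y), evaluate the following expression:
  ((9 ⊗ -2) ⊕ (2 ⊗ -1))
((9 ⊗ -2) ⊕ (2 ⊗ -1)) = 1

Expand innermost to outermost. Recall ⊕ takes the minimum of its arguments and ⊗ takes their sum. Working out the expression ((9 ⊗ -2) ⊕ (2 ⊗ -1)) gives 1.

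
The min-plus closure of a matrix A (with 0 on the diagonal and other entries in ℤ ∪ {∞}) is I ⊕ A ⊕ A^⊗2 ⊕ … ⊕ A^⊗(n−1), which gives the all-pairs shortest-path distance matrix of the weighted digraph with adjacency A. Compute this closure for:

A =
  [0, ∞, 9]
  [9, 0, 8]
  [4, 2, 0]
Closure =
  [0, 11, 9]
  [9, 0, 8]
  [4, 2, 0]

This is the Floyd-Warshall all-pairs shortest-path computation. For each intermediate vertex k = 0, 1, …, 2, update dist[i][j] ← min(dist[i][j], dist[i][k] + dist[k][j]). The final matrix gives, for each (i, j), the minimum total weight of any directed path from i to j (possibly empty when i = j).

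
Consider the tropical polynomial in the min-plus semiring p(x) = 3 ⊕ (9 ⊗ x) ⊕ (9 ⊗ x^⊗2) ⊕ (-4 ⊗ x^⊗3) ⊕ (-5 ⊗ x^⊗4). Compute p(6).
p(6) = 3

A tropical monomial a ⊗ x^⊗i evaluates to a + i · x. Evaluating each term at x = 6:
  Term 0 contributes 3 + 0 · 6 = 3
  Term 1 contributes 9 + 1 · 6 = 15
  Term 2 contributes 9 + 2 · 6 = 21
  Term 3 contributes -4 + 3 · 6 = 14
  Term 4 contributes -5 + 4 · 6 = 19
p(6) = ⊕ of these = min[3, 15, 21, 14, 19] = 3.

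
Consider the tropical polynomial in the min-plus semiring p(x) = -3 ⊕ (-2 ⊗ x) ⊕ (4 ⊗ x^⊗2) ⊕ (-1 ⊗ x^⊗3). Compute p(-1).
p(-1) = -4

A tropical monomial a ⊗ x^⊗i evaluates to a + i · x. Evaluating each term at x = -1:
  Term 0 contributes -3 + 0 · -1 = -3
  Term 1 contributes -2 + 1 · -1 = -3
  Term 2 contributes 4 + 2 · -1 = 2
  Term 3 contributes -1 + 3 · -1 = -4
p(-1) = ⊕ of these = min[-3, -3, 2, -4] = -4.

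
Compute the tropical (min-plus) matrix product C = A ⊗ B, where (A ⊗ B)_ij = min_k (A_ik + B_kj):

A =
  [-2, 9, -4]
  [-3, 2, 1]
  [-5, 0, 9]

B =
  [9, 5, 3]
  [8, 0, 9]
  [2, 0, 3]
A ⊗ B =
  [-2, -4, -1]
  [3, 1, 0]
  [4, 0, -2]

Apply the min-plus product entry-by-entry:
  C[0][0] = min over k of (A[0][0] + B[0][0] = -2 + 9 = 7, A[0][1] + B[1][0] = 9 + 8 = 17, A[0][2] + B[2][0] = -4 + 2 = -2) = -2 (attained at k = 2)
  C[0][1] = min over k of (A[0][0] + B[0][1] = -2 + 5 = 3, A[0][1] + B[1][1] = 9 + 0 = 9, A[0][2] + B[2][1] = -4 + 0 = -4) = -4 (attained at k = 2)
  C[0][2] = min over k of (A[0][0] + B[0][2] = -2 + 3 = 1, A[0][1] + B[1][2] = 9 + 9 = 18, A[0][2] + B[2][2] = -4 + 3 = -1) = -1 (attained at k = 2)
  C[1][0] = min over k of (A[1][0] + B[0][0] = -3 + 9 = 6, A[1][1] + B[1][0] = 2 + 8 = 10, A[1][2] + B[2][0] = 1 + 2 = 3) = 3 (attained at k = 2)
  C[1][1] = min over k of (A[1][0] + B[0][1] = -3 + 5 = 2, A[1][1] + B[1][1] = 2 + 0 = 2, A[1][2] + B[2][1] = 1 + 0 = 1) = 1 (attained at k = 2)
  C[1][2] = min over k of (A[1][0] + B[0][2] = -3 + 3 = 0, A[1][1] + B[1][2] = 2 + 9 = 11, A[1][2] + B[2][2] = 1 + 3 = 4) = 0 (attained at k = 0)
  C[2][0] = min over k of (A[2][0] + B[0][0] = -5 + 9 = 4, A[2][1] + B[1][0] = 0 + 8 = 8, A[2][2] + B[2][0] = 9 + 2 = 11) = 4 (attained at k = 0)
  C[2][1] = min over k of (A[2][0] + B[0][1] = -5 + 5 = 0, A[2][1] + B[1][1] = 0 + 0 = 0, A[2][2] + B[2][1] = 9 + 0 = 9) = 0 (attained at k = 0)
  C[2][2] = min over k of (A[2][0] + B[0][2] = -5 + 3 = -2, A[2][1] + B[1][2] = 0 + 9 = 9, A[2][2] + B[2][2] = 9 + 3 = 12) = -2 (attained at k = 0)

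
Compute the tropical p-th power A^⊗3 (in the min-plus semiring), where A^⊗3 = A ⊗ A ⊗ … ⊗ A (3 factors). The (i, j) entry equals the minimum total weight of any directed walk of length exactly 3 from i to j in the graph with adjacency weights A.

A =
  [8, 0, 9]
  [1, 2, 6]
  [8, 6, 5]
A^⊗3 =
  [3, 1, 8]
  [2, 3, 7]
  [9, 7, 14]

Each entry (A^⊗3)_ij equals the minimum over all length-3 walks i = v_0 → v_1 → … → v_3 = j of Σ_t A[v_t][v_{t+1}]. For example, for (i, j) = (0, 2) we minimise over 9 possible intermediate vertex sequences; the minimum is 8, attained along the walk 0 → 1 → 1 → 2.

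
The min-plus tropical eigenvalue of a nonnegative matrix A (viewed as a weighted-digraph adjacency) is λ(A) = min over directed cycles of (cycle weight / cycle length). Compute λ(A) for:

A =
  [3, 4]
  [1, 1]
λ(A) = 1

Enumerate directed cycles and compute their means (weight / length). Sample:
  cycle 0 → 0: weight = 3, length = 1, mean = 3/1 ≈ 3.000
  cycle 1 → 1: weight = 1, length = 1, mean = 1/1 ≈ 1.000
  cycle 0 → 1 → 0: weight = 5, length = 2, mean = 5/2 ≈ 2.500
  cycle 1 → 0 → 1: weight = 5, length = 2, mean = 5/2 ≈ 2.500
Minimum mean = 1.000, attained e.g. along the cycle 1 → 1 with weight 1 and length 1. So λ(A) = 1/1 = 1.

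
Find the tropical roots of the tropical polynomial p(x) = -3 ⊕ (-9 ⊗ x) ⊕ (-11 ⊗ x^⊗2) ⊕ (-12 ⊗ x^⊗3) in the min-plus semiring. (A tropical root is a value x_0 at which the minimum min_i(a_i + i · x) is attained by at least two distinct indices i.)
Roots: {1, 2, 6}

Each tropical root is a break point of the lower envelope of the lines y = a_i + i · x (there are 4 lines, with slopes 0, 1, ..., 3). Only the lines that attain the minimum somewhere contribute to roots; other lines are dominated. Here the surviving (envelope) indices are i = 3, i = 2, i = 1, i = 0.
Intersections between consecutive envelope lines give the roots: for adjacent envelope indices i < j the intersection is x = (a_i − a_j) / (j − i). Reading off the sorted break points: {1, 2, 6}.
Verification: at each break x_0, at least two indices attain the minimum of min_i(a_i + i · x_0).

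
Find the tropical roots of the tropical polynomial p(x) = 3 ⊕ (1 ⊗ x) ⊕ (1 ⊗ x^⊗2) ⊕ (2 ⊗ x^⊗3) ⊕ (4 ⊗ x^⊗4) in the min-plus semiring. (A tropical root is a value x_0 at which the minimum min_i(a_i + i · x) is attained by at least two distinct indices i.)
Roots: {-2, -1, 0, 2}

Each tropical root is a break point of the lower envelope of the lines y = a_i + i · x (there are 5 lines, with slopes 0, 1, ..., 4). Only the lines that attain the minimum somewhere contribute to roots; other lines are dominated. Here the surviving (envelope) indices are i = 4, i = 3, i = 2, i = 1, i = 0.
Intersections between consecutive envelope lines give the roots: for adjacent envelope indices i < j the intersection is x = (a_i − a_j) / (j − i). Reading off the sorted break points: {-2, -1, 0, 2}.
Verification: at each break x_0, at least two indices attain the minimum of min_i(a_i + i · x_0).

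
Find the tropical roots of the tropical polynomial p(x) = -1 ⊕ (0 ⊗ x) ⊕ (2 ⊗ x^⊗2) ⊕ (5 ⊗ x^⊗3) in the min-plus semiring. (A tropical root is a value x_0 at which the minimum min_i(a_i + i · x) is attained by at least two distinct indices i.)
Roots: {-3, -2, -1}

Each tropical root is a break point of the lower envelope of the lines y = a_i + i · x (there are 4 lines, with slopes 0, 1, ..., 3). Only the lines that attain the minimum somewhere contribute to roots; other lines are dominated. Here the surviving (envelope) indices are i = 3, i = 2, i = 1, i = 0.
Intersections between consecutive envelope lines give the roots: for adjacent envelope indices i < j the intersection is x = (a_i − a_j) / (j − i). Reading off the sorted break points: {-3, -2, -1}.
Verification: at each break x_0, at least two indices attain the minimum of min_i(a_i + i · x_0).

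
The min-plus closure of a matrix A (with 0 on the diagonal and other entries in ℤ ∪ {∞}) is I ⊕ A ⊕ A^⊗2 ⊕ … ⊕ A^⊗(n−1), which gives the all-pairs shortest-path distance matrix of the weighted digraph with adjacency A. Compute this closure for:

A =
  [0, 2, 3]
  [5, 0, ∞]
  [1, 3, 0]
Closure =
  [0, 2, 3]
  [5, 0, 8]
  [1, 3, 0]

This is the Floyd-Warshall all-pairs shortest-path computation. For each intermediate vertex k = 0, 1, …, 2, update dist[i][j] ← min(dist[i][j], dist[i][k] + dist[k][j]). The final matrix gives, for each (i, j), the minimum total weight of any directed path from i to j (possibly empty when i = j).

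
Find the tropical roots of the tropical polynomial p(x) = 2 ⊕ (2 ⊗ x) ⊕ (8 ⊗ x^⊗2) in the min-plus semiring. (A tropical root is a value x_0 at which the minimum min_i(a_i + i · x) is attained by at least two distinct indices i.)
Roots: {-6, 0}

Each tropical root is a break point of the lower envelope of the lines y = a_i + i · x (there are 3 lines, with slopes 0, 1, ..., 2). Only the lines that attain the minimum somewhere contribute to roots; other lines are dominated. Here the surviving (envelope) indices are i = 2, i = 1, i = 0.
Intersections between consecutive envelope lines give the roots: for adjacent envelope indices i < j the intersection is x = (a_i − a_j) / (j − i). Reading off the sorted break points: {-6, 0}.
Verification: at each break x_0, at least two indices attain the minimum of min_i(a_i + i · x_0).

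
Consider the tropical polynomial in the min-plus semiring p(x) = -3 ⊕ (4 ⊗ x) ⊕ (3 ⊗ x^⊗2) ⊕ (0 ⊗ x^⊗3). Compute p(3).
p(3) = -3

A tropical monomial a ⊗ x^⊗i evaluates to a + i · x. Evaluating each term at x = 3:
  Term 0 contributes -3 + 0 · 3 = -3
  Term 1 contributes 4 + 1 · 3 = 7
  Term 2 contributes 3 + 2 · 3 = 9
  Term 3 contributes 0 + 3 · 3 = 9
p(3) = ⊕ of these = min[-3, 7, 9, 9] = -3.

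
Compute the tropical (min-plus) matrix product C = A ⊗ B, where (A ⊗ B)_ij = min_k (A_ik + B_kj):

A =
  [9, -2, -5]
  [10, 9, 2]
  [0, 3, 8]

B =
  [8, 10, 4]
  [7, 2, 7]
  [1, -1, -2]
A ⊗ B =
  [-4, -6, -7]
  [3, 1, 0]
  [8, 5, 4]

Apply the min-plus product entry-by-entry:
  C[0][0] = min over k of (A[0][0] + B[0][0] = 9 + 8 = 17, A[0][1] + B[1][0] = -2 + 7 = 5, A[0][2] + B[2][0] = -5 + 1 = -4) = -4 (attained at k = 2)
  C[0][1] = min over k of (A[0][0] + B[0][1] = 9 + 10 = 19, A[0][1] + B[1][1] = -2 + 2 = 0, A[0][2] + B[2][1] = -5 + -1 = -6) = -6 (attained at k = 2)
  C[0][2] = min over k of (A[0][0] + B[0][2] = 9 + 4 = 13, A[0][1] + B[1][2] = -2 + 7 = 5, A[0][2] + B[2][2] = -5 + -2 = -7) = -7 (attained at k = 2)
  C[1][0] = min over k of (A[1][0] + B[0][0] = 10 + 8 = 18, A[1][1] + B[1][0] = 9 + 7 = 16, A[1][2] + B[2][0] = 2 + 1 = 3) = 3 (attained at k = 2)
  C[1][1] = min over k of (A[1][0] + B[0][1] = 10 + 10 = 20, A[1][1] + B[1][1] = 9 + 2 = 11, A[1][2] + B[2][1] = 2 + -1 = 1) = 1 (attained at k = 2)
  C[1][2] = min over k of (A[1][0] + B[0][2] = 10 + 4 = 14, A[1][1] + B[1][2] = 9 + 7 = 16, A[1][2] + B[2][2] = 2 + -2 = 0) = 0 (attained at k = 2)
  C[2][0] = min over k of (A[2][0] + B[0][0] = 0 + 8 = 8, A[2][1] + B[1][0] = 3 + 7 = 10, A[2][2] + B[2][0] = 8 + 1 = 9) = 8 (attained at k = 0)
  C[2][1] = min over k of (A[2][0] + B[0][1] = 0 + 10 = 10, A[2][1] + B[1][1] = 3 + 2 = 5, A[2][2] + B[2][1] = 8 + -1 = 7) = 5 (attained at k = 1)
  C[2][2] = min over k of (A[2][0] + B[0][2] = 0 + 4 = 4, A[2][1] + B[1][2] = 3 + 7 = 10, A[2][2] + B[2][2] = 8 + -2 = 6) = 4 (attained at k = 0)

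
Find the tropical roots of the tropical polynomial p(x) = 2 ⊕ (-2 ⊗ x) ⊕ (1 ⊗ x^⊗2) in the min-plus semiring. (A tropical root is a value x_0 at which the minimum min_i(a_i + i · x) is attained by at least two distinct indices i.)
Roots: {-3, 4}

Each tropical root is a break point of the lower envelope of the lines y = a_i + i · x (there are 3 lines, with slopes 0, 1, ..., 2). Only the lines that attain the minimum somewhere contribute to roots; other lines are dominated. Here the surviving (envelope) indices are i = 2, i = 1, i = 0.
Intersections between consecutive envelope lines give the roots: for adjacent envelope indices i < j the intersection is x = (a_i − a_j) / (j − i). Reading off the sorted break points: {-3, 4}.
Verification: at each break x_0, at least two indices attain the minimum of min_i(a_i + i · x_0).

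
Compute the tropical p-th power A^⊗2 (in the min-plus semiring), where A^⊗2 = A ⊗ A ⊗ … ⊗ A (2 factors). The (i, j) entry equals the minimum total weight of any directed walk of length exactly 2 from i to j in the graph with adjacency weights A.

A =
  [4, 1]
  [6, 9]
A^⊗2 =
  [7, 5]
  [10, 7]

Each entry (A^⊗2)_ij equals the minimum over all length-2 walks i = v_0 → v_1 → … → v_2 = j of Σ_t A[v_t][v_{t+1}]. For example, for (i, j) = (0, 1) we minimise over 2 possible intermediate vertex sequences; the minimum is 5, attained along the walk 0 → 0 → 1.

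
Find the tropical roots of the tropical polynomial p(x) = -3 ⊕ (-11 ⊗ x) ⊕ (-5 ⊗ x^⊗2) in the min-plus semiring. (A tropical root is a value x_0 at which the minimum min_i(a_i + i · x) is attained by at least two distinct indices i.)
Roots: {-6, 8}

Each tropical root is a break point of the lower envelope of the lines y = a_i + i · x (there are 3 lines, with slopes 0, 1, ..., 2). Only the lines that attain the minimum somewhere contribute to roots; other lines are dominated. Here the surviving (envelope) indices are i = 2, i = 1, i = 0.
Intersections between consecutive envelope lines give the roots: for adjacent envelope indices i < j the intersection is x = (a_i − a_j) / (j − i). Reading off the sorted break points: {-6, 8}.
Verification: at each break x_0, at least two indices attain the minimum of min_i(a_i + i · x_0).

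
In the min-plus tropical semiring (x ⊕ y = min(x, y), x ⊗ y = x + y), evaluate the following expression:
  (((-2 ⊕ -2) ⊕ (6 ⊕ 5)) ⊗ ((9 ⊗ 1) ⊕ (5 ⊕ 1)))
(((-2 ⊕ -2) ⊕ (6 ⊕ 5)) ⊗ ((9 ⊗ 1) ⊕ (5 ⊕ 1))) = -1

Expand innermost to outermost. Recall ⊕ takes the minimum of its arguments and ⊗ takes their sum. Working out the expression (((-2 ⊕ -2) ⊕ (6 ⊕ 5)) ⊗ ((9 ⊗ 1) ⊕ (5 ⊕ 1))) gives -1.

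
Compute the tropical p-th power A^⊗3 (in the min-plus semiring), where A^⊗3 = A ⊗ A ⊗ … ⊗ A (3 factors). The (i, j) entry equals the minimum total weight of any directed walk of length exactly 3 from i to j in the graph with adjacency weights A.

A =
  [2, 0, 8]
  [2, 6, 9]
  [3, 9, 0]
A^⊗3 =
  [4, 2, 8]
  [4, 4, 9]
  [3, 3, 0]

Each entry (A^⊗3)_ij equals the minimum over all length-3 walks i = v_0 → v_1 → … → v_3 = j of Σ_t A[v_t][v_{t+1}]. For example, for (i, j) = (0, 2) we minimise over 9 possible intermediate vertex sequences; the minimum is 8, attained along the walk 0 → 2 → 2 → 2.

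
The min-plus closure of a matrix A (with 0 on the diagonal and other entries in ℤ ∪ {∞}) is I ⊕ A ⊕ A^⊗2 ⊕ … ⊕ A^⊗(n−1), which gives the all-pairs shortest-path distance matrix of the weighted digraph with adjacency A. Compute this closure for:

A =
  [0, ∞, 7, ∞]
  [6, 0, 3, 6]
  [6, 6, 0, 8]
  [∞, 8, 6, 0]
Closure =
  [0, 13, 7, 15]
  [6, 0, 3, 6]
  [6, 6, 0, 8]
  [12, 8, 6, 0]

This is the Floyd-Warshall all-pairs shortest-path computation. For each intermediate vertex k = 0, 1, …, 3, update dist[i][j] ← min(dist[i][j], dist[i][k] + dist[k][j]). The final matrix gives, for each (i, j), the minimum total weight of any directed path from i to j (possibly empty when i = j).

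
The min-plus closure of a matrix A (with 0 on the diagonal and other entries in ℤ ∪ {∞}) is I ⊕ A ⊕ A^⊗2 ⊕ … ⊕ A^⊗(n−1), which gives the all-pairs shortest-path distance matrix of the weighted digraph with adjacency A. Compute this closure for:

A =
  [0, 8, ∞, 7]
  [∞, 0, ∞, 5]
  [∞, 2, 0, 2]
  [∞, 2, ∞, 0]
Closure =
  [0, 8, ∞, 7]
  [∞, 0, ∞, 5]
  [∞, 2, 0, 2]
  [∞, 2, ∞, 0]

This is the Floyd-Warshall all-pairs shortest-path computation. For each intermediate vertex k = 0, 1, …, 3, update dist[i][j] ← min(dist[i][j], dist[i][k] + dist[k][j]). The final matrix gives, for each (i, j), the minimum total weight of any directed path from i to j (possibly empty when i = j).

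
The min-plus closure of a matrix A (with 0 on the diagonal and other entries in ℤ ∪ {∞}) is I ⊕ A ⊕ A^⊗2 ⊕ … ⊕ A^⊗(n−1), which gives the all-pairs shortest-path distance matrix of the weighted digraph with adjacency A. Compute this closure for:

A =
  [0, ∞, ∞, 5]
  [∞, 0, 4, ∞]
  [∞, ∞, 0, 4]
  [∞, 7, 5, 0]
Closure =
  [0, 12, 10, 5]
  [∞, 0, 4, 8]
  [∞, 11, 0, 4]
  [∞, 7, 5, 0]

This is the Floyd-Warshall all-pairs shortest-path computation. For each intermediate vertex k = 0, 1, …, 3, update dist[i][j] ← min(dist[i][j], dist[i][k] + dist[k][j]). The final matrix gives, for each (i, j), the minimum total weight of any directed path from i to j (possibly empty when i = j).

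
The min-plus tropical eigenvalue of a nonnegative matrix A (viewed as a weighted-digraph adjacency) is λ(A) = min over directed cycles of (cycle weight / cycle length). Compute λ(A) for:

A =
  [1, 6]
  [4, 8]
λ(A) = 1

Enumerate directed cycles and compute their means (weight / length). Sample:
  cycle 0 → 0: weight = 1, length = 1, mean = 1/1 ≈ 1.000
  cycle 1 → 1: weight = 8, length = 1, mean = 8/1 ≈ 8.000
  cycle 0 → 1 → 0: weight = 10, length = 2, mean = 10/2 ≈ 5.000
  cycle 1 → 0 → 1: weight = 10, length = 2, mean = 10/2 ≈ 5.000
Minimum mean = 1.000, attained e.g. along the cycle 0 → 0 with weight 1 and length 1. So λ(A) = 1/1 = 1.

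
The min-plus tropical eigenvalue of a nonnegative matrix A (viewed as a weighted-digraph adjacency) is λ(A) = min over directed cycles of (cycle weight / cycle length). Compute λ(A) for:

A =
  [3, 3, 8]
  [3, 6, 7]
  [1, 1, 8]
λ(A) = 3

Enumerate directed cycles and compute their means (weight / length). Sample:
  cycle 0 → 0: weight = 3, length = 1, mean = 3/1 ≈ 3.000
  cycle 1 → 1: weight = 6, length = 1, mean = 6/1 ≈ 6.000
  cycle 2 → 2: weight = 8, length = 1, mean = 8/1 ≈ 8.000
  cycle 0 → 1 → 0: weight = 6, length = 2, mean = 6/2 ≈ 3.000
  cycle 0 → 2 → 0: weight = 9, length = 2, mean = 9/2 ≈ 4.500
  cycle 1 → 0 → 1: weight = 6, length = 2, mean = 6/2 ≈ 3.000
Minimum mean = 3.000, attained e.g. along the cycle 0 → 0 with weight 3 and length 1. So λ(A) = 3/1 = 3.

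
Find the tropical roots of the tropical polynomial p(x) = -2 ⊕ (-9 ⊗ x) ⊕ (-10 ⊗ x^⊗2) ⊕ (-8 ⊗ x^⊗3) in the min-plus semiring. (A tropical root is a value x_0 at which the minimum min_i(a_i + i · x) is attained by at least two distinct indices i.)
Roots: {-2, 1, 7}

Each tropical root is a break point of the lower envelope of the lines y = a_i + i · x (there are 4 lines, with slopes 0, 1, ..., 3). Only the lines that attain the minimum somewhere contribute to roots; other lines are dominated. Here the surviving (envelope) indices are i = 3, i = 2, i = 1, i = 0.
Intersections between consecutive envelope lines give the roots: for adjacent envelope indices i < j the intersection is x = (a_i − a_j) / (j − i). Reading off the sorted break points: {-2, 1, 7}.
Verification: at each break x_0, at least two indices attain the minimum of min_i(a_i + i · x_0).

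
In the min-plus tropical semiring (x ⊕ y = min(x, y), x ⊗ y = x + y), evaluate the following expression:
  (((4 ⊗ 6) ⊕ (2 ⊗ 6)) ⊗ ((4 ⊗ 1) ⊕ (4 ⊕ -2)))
(((4 ⊗ 6) ⊕ (2 ⊗ 6)) ⊗ ((4 ⊗ 1) ⊕ (4 ⊕ -2))) = 6

Expand innermost to outermost. Recall ⊕ takes the minimum of its arguments and ⊗ takes their sum. Working out the expression (((4 ⊗ 6) ⊕ (2 ⊗ 6)) ⊗ ((4 ⊗ 1) ⊕ (4 ⊕ -2))) gives 6.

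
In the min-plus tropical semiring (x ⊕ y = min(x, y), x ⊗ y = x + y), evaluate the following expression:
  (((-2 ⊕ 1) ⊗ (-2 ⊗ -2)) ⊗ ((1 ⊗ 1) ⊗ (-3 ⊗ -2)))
(((-2 ⊕ 1) ⊗ (-2 ⊗ -2)) ⊗ ((1 ⊗ 1) ⊗ (-3 ⊗ -2))) = -9

Expand innermost to outermost. Recall ⊕ takes the minimum of its arguments and ⊗ takes their sum. Working out the expression (((-2 ⊕ 1) ⊗ (-2 ⊗ -2)) ⊗ ((1 ⊗ 1) ⊗ (-3 ⊗ -2))) gives -9.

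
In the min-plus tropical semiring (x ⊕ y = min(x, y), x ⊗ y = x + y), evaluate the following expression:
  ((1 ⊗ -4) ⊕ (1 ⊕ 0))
((1 ⊗ -4) ⊕ (1 ⊕ 0)) = -3

Expand innermost to outermost. Recall ⊕ takes the minimum of its arguments and ⊗ takes their sum. Working out the expression ((1 ⊗ -4) ⊕ (1 ⊕ 0)) gives -3.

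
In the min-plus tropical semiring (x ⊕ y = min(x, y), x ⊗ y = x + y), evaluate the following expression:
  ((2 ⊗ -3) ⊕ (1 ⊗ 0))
((2 ⊗ -3) ⊕ (1 ⊗ 0)) = -1

Expand innermost to outermost. Recall ⊕ takes the minimum of its arguments and ⊗ takes their sum. Working out the expression ((2 ⊗ -3) ⊕ (1 ⊗ 0)) gives -1.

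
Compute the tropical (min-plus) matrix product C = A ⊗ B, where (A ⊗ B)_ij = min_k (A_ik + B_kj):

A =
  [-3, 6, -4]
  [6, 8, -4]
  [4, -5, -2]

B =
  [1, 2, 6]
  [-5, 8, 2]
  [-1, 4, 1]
A ⊗ B =
  [-5, -1, -3]
  [-5, 0, -3]
  [-10, 2, -3]

Apply the min-plus product entry-by-entry:
  C[0][0] = min over k of (A[0][0] + B[0][0] = -3 + 1 = -2, A[0][1] + B[1][0] = 6 + -5 = 1, A[0][2] + B[2][0] = -4 + -1 = -5) = -5 (attained at k = 2)
  C[0][1] = min over k of (A[0][0] + B[0][1] = -3 + 2 = -1, A[0][1] + B[1][1] = 6 + 8 = 14, A[0][2] + B[2][1] = -4 + 4 = 0) = -1 (attained at k = 0)
  C[0][2] = min over k of (A[0][0] + B[0][2] = -3 + 6 = 3, A[0][1] + B[1][2] = 6 + 2 = 8, A[0][2] + B[2][2] = -4 + 1 = -3) = -3 (attained at k = 2)
  C[1][0] = min over k of (A[1][0] + B[0][0] = 6 + 1 = 7, A[1][1] + B[1][0] = 8 + -5 = 3, A[1][2] + B[2][0] = -4 + -1 = -5) = -5 (attained at k = 2)
  C[1][1] = min over k of (A[1][0] + B[0][1] = 6 + 2 = 8, A[1][1] + B[1][1] = 8 + 8 = 16, A[1][2] + B[2][1] = -4 + 4 = 0) = 0 (attained at k = 2)
  C[1][2] = min over k of (A[1][0] + B[0][2] = 6 + 6 = 12, A[1][1] + B[1][2] = 8 + 2 = 10, A[1][2] + B[2][2] = -4 + 1 = -3) = -3 (attained at k = 2)
  C[2][0] = min over k of (A[2][0] + B[0][0] = 4 + 1 = 5, A[2][1] + B[1][0] = -5 + -5 = -10, A[2][2] + B[2][0] = -2 + -1 = -3) = -10 (attained at k = 1)
  C[2][1] = min over k of (A[2][0] + B[0][1] = 4 + 2 = 6, A[2][1] + B[1][1] = -5 + 8 = 3, A[2][2] + B[2][1] = -2 + 4 = 2) = 2 (attained at k = 2)
  C[2][2] = min over k of (A[2][0] + B[0][2] = 4 + 6 = 10, A[2][1] + B[1][2] = -5 + 2 = -3, A[2][2] + B[2][2] = -2 + 1 = -1) = -3 (attained at k = 1)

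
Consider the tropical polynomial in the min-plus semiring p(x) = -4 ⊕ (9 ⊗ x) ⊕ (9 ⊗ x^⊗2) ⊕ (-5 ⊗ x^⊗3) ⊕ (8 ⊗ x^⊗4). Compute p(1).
p(1) = -4

A tropical monomial a ⊗ x^⊗i evaluates to a + i · x. Evaluating each term at x = 1:
  Term 0 contributes -4 + 0 · 1 = -4
  Term 1 contributes 9 + 1 · 1 = 10
  Term 2 contributes 9 + 2 · 1 = 11
  Term 3 contributes -5 + 3 · 1 = -2
  Term 4 contributes 8 + 4 · 1 = 12
p(1) = ⊕ of these = min[-4, 10, 11, -2, 12] = -4.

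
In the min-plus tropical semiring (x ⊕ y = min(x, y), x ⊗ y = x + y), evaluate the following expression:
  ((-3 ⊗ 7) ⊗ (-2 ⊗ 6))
((-3 ⊗ 7) ⊗ (-2 ⊗ 6)) = 8

Expand innermost to outermost. Recall ⊕ takes the minimum of its arguments and ⊗ takes their sum. Working out the expression ((-3 ⊗ 7) ⊗ (-2 ⊗ 6)) gives 8.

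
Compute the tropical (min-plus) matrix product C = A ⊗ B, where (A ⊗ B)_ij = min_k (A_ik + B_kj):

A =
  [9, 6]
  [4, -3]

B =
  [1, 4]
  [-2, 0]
A ⊗ B =
  [4, 6]
  [-5, -3]

Apply the min-plus product entry-by-entry:
  C[0][0] = min over k of (A[0][0] + B[0][0] = 9 + 1 = 10, A[0][1] + B[1][0] = 6 + -2 = 4) = 4 (attained at k = 1)
  C[0][1] = min over k of (A[0][0] + B[0][1] = 9 + 4 = 13, A[0][1] + B[1][1] = 6 + 0 = 6) = 6 (attained at k = 1)
  C[1][0] = min over k of (A[1][0] + B[0][0] = 4 + 1 = 5, A[1][1] + B[1][0] = -3 + -2 = -5) = -5 (attained at k = 1)
  C[1][1] = min over k of (A[1][0] + B[0][1] = 4 + 4 = 8, A[1][1] + B[1][1] = -3 + 0 = -3) = -3 (attained at k = 1)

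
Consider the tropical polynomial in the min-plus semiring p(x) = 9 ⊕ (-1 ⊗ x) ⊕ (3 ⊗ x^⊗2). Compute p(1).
p(1) = 0

A tropical monomial a ⊗ x^⊗i evaluates to a + i · x. Evaluating each term at x = 1:
  Term 0 contributes 9 + 0 · 1 = 9
  Term 1 contributes -1 + 1 · 1 = 0
  Term 2 contributes 3 + 2 · 1 = 5
p(1) = ⊕ of these = min[9, 0, 5] = 0.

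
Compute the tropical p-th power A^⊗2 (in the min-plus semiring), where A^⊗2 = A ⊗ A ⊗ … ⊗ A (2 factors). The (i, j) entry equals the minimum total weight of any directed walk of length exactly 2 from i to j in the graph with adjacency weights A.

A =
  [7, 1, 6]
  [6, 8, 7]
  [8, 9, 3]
A^⊗2 =
  [7, 8, 8]
  [13, 7, 10]
  [11, 9, 6]

Each entry (A^⊗2)_ij equals the minimum over all length-2 walks i = v_0 → v_1 → … → v_2 = j of Σ_t A[v_t][v_{t+1}]. For example, for (i, j) = (0, 2) we minimise over 3 possible intermediate vertex sequences; the minimum is 8, attained along the walk 0 → 1 → 2.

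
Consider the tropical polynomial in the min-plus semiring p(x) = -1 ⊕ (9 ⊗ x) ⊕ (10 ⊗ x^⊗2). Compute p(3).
p(3) = -1

A tropical monomial a ⊗ x^⊗i evaluates to a + i · x. Evaluating each term at x = 3:
  Term 0 contributes -1 + 0 · 3 = -1
  Term 1 contributes 9 + 1 · 3 = 12
  Term 2 contributes 10 + 2 · 3 = 16
p(3) = ⊕ of these = min[-1, 12, 16] = -1.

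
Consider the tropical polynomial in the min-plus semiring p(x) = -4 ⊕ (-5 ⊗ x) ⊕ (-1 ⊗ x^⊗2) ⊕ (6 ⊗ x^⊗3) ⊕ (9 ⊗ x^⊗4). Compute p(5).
p(5) = -4

A tropical monomial a ⊗ x^⊗i evaluates to a + i · x. Evaluating each term at x = 5:
  Term 0 contributes -4 + 0 · 5 = -4
  Term 1 contributes -5 + 1 · 5 = 0
  Term 2 contributes -1 + 2 · 5 = 9
  Term 3 contributes 6 + 3 · 5 = 21
  Term 4 contributes 9 + 4 · 5 = 29
p(5) = ⊕ of these = min[-4, 0, 9, 21, 29] = -4.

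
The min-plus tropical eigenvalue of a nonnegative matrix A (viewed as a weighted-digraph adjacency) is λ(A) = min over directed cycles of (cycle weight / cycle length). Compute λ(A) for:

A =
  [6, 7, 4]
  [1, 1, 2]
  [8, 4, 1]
λ(A) = 1

Enumerate directed cycles and compute their means (weight / length). Sample:
  cycle 0 → 0: weight = 6, length = 1, mean = 6/1 ≈ 6.000
  cycle 1 → 1: weight = 1, length = 1, mean = 1/1 ≈ 1.000
  cycle 2 → 2: weight = 1, length = 1, mean = 1/1 ≈ 1.000
  cycle 0 → 1 → 0: weight = 8, length = 2, mean = 8/2 ≈ 4.000
  cycle 0 → 2 → 0: weight = 12, length = 2, mean = 12/2 ≈ 6.000
  cycle 1 → 0 → 1: weight = 8, length = 2, mean = 8/2 ≈ 4.000
Minimum mean = 1.000, attained e.g. along the cycle 1 → 1 with weight 1 and length 1. So λ(A) = 1/1 = 1.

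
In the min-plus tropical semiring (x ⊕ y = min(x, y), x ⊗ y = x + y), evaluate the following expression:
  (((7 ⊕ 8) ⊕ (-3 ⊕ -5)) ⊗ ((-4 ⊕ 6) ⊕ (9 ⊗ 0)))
(((7 ⊕ 8) ⊕ (-3 ⊕ -5)) ⊗ ((-4 ⊕ 6) ⊕ (9 ⊗ 0))) = -9

Expand innermost to outermost. Recall ⊕ takes the minimum of its arguments and ⊗ takes their sum. Working out the expression (((7 ⊕ 8) ⊕ (-3 ⊕ -5)) ⊗ ((-4 ⊕ 6) ⊕ (9 ⊗ 0))) gives -9.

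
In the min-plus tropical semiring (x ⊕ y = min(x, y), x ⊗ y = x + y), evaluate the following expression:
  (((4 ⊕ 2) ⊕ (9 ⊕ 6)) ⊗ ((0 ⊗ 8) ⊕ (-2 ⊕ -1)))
(((4 ⊕ 2) ⊕ (9 ⊕ 6)) ⊗ ((0 ⊗ 8) ⊕ (-2 ⊕ -1))) = 0

Expand innermost to outermost. Recall ⊕ takes the minimum of its arguments and ⊗ takes their sum. Working out the expression (((4 ⊕ 2) ⊕ (9 ⊕ 6)) ⊗ ((0 ⊗ 8) ⊕ (-2 ⊕ -1))) gives 0.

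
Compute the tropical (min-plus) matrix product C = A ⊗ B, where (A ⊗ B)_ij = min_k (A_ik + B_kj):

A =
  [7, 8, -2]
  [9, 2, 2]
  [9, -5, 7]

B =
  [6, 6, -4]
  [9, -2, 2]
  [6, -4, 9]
A ⊗ B =
  [4, -6, 3]
  [8, -2, 4]
  [4, -7, -3]

Apply the min-plus product entry-by-entry:
  C[0][0] = min over k of (A[0][0] + B[0][0] = 7 + 6 = 13, A[0][1] + B[1][0] = 8 + 9 = 17, A[0][2] + B[2][0] = -2 + 6 = 4) = 4 (attained at k = 2)
  C[0][1] = min over k of (A[0][0] + B[0][1] = 7 + 6 = 13, A[0][1] + B[1][1] = 8 + -2 = 6, A[0][2] + B[2][1] = -2 + -4 = -6) = -6 (attained at k = 2)
  C[0][2] = min over k of (A[0][0] + B[0][2] = 7 + -4 = 3, A[0][1] + B[1][2] = 8 + 2 = 10, A[0][2] + B[2][2] = -2 + 9 = 7) = 3 (attained at k = 0)
  C[1][0] = min over k of (A[1][0] + B[0][0] = 9 + 6 = 15, A[1][1] + B[1][0] = 2 + 9 = 11, A[1][2] + B[2][0] = 2 + 6 = 8) = 8 (attained at k = 2)
  C[1][1] = min over k of (A[1][0] + B[0][1] = 9 + 6 = 15, A[1][1] + B[1][1] = 2 + -2 = 0, A[1][2] + B[2][1] = 2 + -4 = -2) = -2 (attained at k = 2)
  C[1][2] = min over k of (A[1][0] + B[0][2] = 9 + -4 = 5, A[1][1] + B[1][2] = 2 + 2 = 4, A[1][2] + B[2][2] = 2 + 9 = 11) = 4 (attained at k = 1)
  C[2][0] = min over k of (A[2][0] + B[0][0] = 9 + 6 = 15, A[2][1] + B[1][0] = -5 + 9 = 4, A[2][2] + B[2][0] = 7 + 6 = 13) = 4 (attained at k = 1)
  C[2][1] = min over k of (A[2][0] + B[0][1] = 9 + 6 = 15, A[2][1] + B[1][1] = -5 + -2 = -7, A[2][2] + B[2][1] = 7 + -4 = 3) = -7 (attained at k = 1)
  C[2][2] = min over k of (A[2][0] + B[0][2] = 9 + -4 = 5, A[2][1] + B[1][2] = -5 + 2 = -3, A[2][2] + B[2][2] = 7 + 9 = 16) = -3 (attained at k = 1)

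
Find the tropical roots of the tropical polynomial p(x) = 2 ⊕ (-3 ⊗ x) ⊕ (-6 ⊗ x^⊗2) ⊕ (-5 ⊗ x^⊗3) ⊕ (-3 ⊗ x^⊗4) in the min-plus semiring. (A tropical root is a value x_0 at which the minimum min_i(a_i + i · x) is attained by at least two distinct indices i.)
Roots: {-2, -1, 3, 5}

Each tropical root is a break point of the lower envelope of the lines y = a_i + i · x (there are 5 lines, with slopes 0, 1, ..., 4). Only the lines that attain the minimum somewhere contribute to roots; other lines are dominated. Here the surviving (envelope) indices are i = 4, i = 3, i = 2, i = 1, i = 0.
Intersections between consecutive envelope lines give the roots: for adjacent envelope indices i < j the intersection is x = (a_i − a_j) / (j − i). Reading off the sorted break points: {-2, -1, 3, 5}.
Verification: at each break x_0, at least two indices attain the minimum of min_i(a_i + i · x_0).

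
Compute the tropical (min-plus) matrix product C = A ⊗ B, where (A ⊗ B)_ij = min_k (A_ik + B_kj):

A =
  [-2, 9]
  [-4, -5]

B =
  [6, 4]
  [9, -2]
A ⊗ B =
  [4, 2]
  [2, -7]

Apply the min-plus product entry-by-entry:
  C[0][0] = min over k of (A[0][0] + B[0][0] = -2 + 6 = 4, A[0][1] + B[1][0] = 9 + 9 = 18) = 4 (attained at k = 0)
  C[0][1] = min over k of (A[0][0] + B[0][1] = -2 + 4 = 2, A[0][1] + B[1][1] = 9 + -2 = 7) = 2 (attained at k = 0)
  C[1][0] = min over k of (A[1][0] + B[0][0] = -4 + 6 = 2, A[1][1] + B[1][0] = -5 + 9 = 4) = 2 (attained at k = 0)
  C[1][1] = min over k of (A[1][0] + B[0][1] = -4 + 4 = 0, A[1][1] + B[1][1] = -5 + -2 = -7) = -7 (attained at k = 1)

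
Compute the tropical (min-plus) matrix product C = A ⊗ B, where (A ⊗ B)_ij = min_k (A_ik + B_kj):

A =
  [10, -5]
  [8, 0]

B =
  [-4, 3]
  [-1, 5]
A ⊗ B =
  [-6, 0]
  [-1, 5]

Apply the min-plus product entry-by-entry:
  C[0][0] = min over k of (A[0][0] + B[0][0] = 10 + -4 = 6, A[0][1] + B[1][0] = -5 + -1 = -6) = -6 (attained at k = 1)
  C[0][1] = min over k of (A[0][0] + B[0][1] = 10 + 3 = 13, A[0][1] + B[1][1] = -5 + 5 = 0) = 0 (attained at k = 1)
  C[1][0] = min over k of (A[1][0] + B[0][0] = 8 + -4 = 4, A[1][1] + B[1][0] = 0 + -1 = -1) = -1 (attained at k = 1)
  C[1][1] = min over k of (A[1][0] + B[0][1] = 8 + 3 = 11, A[1][1] + B[1][1] = 0 + 5 = 5) = 5 (attained at k = 1)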